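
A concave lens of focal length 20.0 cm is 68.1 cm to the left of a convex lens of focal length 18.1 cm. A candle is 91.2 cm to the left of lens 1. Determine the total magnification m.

m = -0.0490

f₁ = −20.0 cm (diverging).
Lens 1: 1/d_i1 = 1/(-20.0) − 1/(91.2) = -0.06096, so d_i1 = -16.40 cm; m₁ = −d_i1/d_o1 = +0.1798.
d_o2 = 68.1 − (-16.40) = 84.50 cm.
Lens 2: 1/d_i2 = 1/(18.1) − 1/(84.50) = 0.04341, so d_i2 = 23.03 cm; m₂ = −d_i2/d_o2 = -0.2726.
m = m₁·m₂ = (+0.1798)(-0.2726) = -0.0490.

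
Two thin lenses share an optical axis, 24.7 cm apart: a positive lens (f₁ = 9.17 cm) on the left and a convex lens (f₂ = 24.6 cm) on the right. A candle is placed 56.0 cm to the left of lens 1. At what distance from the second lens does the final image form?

31.1 cm

Lens 1: 1/d_i1 = 1/f₁ − 1/d_o1 = 1/(9.17) − 1/(56.0) = 0.09119, so d_i1 = 10.97 cm.
The intermediate image is 10.97 cm to the right of lens 1, which is 24.7 − (10.97) = 13.73 cm to the left of lens 2, so d_o2 = +13.73 cm.
Lens 2: 1/d_i2 = 1/f₂ − 1/d_o2 = 1/(24.6) − 1/(13.73) = -0.03218, so d_i2 = -31.1 cm.
The final image is virtual, 31.1 cm to the left of lens 2 (overall magnification ≈ -0.44).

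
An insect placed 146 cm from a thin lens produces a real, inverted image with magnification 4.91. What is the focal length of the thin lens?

f = 121 cm (converging)

m = −d_i/d_o ⇒ d_i = −m·d_o = −(-4.91)·(146) = 716.9 cm.
1/f = 1/d_o + 1/d_i = 1/(146) + 1/(716.9) = 0.008244, so f = 121 cm.
Since f is positive, the thin lens is converging.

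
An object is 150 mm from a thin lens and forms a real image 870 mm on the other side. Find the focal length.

f = 128 mm (converging)

Real image ⇒ d_i = +870 mm.
1/f = 1/d_o + 1/d_i = 1/(150) + 1/(870) = 0.007816, so f = 128 mm.
Since f is positive, the thin lens is converging.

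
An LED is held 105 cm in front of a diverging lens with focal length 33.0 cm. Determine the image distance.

For a diverging lens, f = -33.0 cm.
Thin-lens equation: 1/v = 1/f − 1/u = 1/(-33.00) − 1/(105) = -0.03030 − 0.009524 = -0.03983, so v = -25.1 cm.
The image is virtual, upright and reduced, on the same side as the object.

25.1 cm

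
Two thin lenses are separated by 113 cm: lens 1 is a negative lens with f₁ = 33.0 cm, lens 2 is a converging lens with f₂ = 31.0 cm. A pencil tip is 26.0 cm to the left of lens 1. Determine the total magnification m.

f₁ = −33.0 cm (diverging).
Lens 1: 1/d_i1 = 1/(-33.0) − 1/(26.0) = -0.06876, so d_i1 = -14.54 cm; m₁ = −d_i1/d_o1 = +0.5592.
d_o2 = 113 − (-14.54) = 127.5 cm.
Lens 2: 1/d_i2 = 1/(31.0) − 1/(127.5) = 0.02441, so d_i2 = 40.96 cm; m₂ = −d_i2/d_o2 = -0.3212.
m = m₁·m₂ = (+0.5592)(-0.3212) = -0.180.

m = -0.180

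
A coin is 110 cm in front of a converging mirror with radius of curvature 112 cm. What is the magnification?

f = R/2 = 112/2 = 56.00 cm.
1/d_i = 1/f − 1/d_o = 1/(56.00) − 1/(110) = 0.008766, so d_i = 114.1 cm.
m = −d_i/d_o = −(114.1)/(110) = -1.04.
The image is real, inverted and enlarged, in front of the mirror.

m = -1.04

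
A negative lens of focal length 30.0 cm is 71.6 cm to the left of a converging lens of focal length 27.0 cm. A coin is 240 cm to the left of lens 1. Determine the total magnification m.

m = -0.0421

f₁ = −30.0 cm (diverging).
Lens 1: 1/d_i1 = 1/(-30.0) − 1/(240) = -0.03750, so d_i1 = -26.67 cm; m₁ = −d_i1/d_o1 = +0.1111.
d_o2 = 71.6 − (-26.67) = 98.27 cm.
Lens 2: 1/d_i2 = 1/(27.0) − 1/(98.27) = 0.02686, so d_i2 = 37.23 cm; m₂ = −d_i2/d_o2 = -0.3788.
m = m₁·m₂ = (+0.1111)(-0.3788) = -0.0421.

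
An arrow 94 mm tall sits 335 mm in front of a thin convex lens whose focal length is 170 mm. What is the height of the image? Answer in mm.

1/d_i = 1/f − 1/d_o = 1/(170.0) − 1/(335) = 0.002897, so d_i = 345.2 mm.
m = −d_i/d_o = -1.030.
|h_i| = |m|·h_o = 1.030 × 94 = 96.8 mm. The image is real, inverted and enlarged, on the far side of the lens.

96.8 mm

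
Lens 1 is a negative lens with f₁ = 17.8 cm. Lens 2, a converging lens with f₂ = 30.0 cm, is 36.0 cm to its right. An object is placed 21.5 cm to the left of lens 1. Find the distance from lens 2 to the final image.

Lens 1 is diverging, so f₁ = −17.8 cm.
Lens 1: 1/d_i1 = 1/f₁ − 1/d_o1 = 1/(-17.8) − 1/(21.5) = -0.1027, so d_i1 = -9.738 cm.
The intermediate image is 9.738 cm to the left of lens 1 (virtual), which is 36.0 − (-9.738) = 45.74 cm to the left of lens 2, so d_o2 = +45.74 cm.
Lens 2: 1/d_i2 = 1/f₂ − 1/d_o2 = 1/(30.0) − 1/(45.74) = 0.01147, so d_i2 = 87.2 cm.
The final image is real, 87.2 cm to the right of lens 2 (overall magnification ≈ -0.86).

87.2 cm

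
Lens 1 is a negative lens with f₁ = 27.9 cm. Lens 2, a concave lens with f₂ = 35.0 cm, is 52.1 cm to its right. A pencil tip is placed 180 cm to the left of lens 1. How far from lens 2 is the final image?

Lens 1 is diverging, so f₁ = −27.9 cm.
Lens 1: 1/d_i1 = 1/f₁ − 1/d_o1 = 1/(-27.9) − 1/(180) = -0.04140, so d_i1 = -24.16 cm.
The intermediate image is 24.16 cm to the left of lens 1 (virtual), which is 52.1 − (-24.16) = 76.26 cm to the left of lens 2, so d_o2 = +76.26 cm.
Lens 2 is diverging, so f₂ = −35.0 cm.
Lens 2: 1/d_i2 = 1/f₂ − 1/d_o2 = 1/(-35.0) − 1/(76.26) = -0.04168, so d_i2 = -24.0 cm.
The final image is virtual, 24.0 cm to the left of lens 2 (overall magnification ≈ 0.042).

24.0 cm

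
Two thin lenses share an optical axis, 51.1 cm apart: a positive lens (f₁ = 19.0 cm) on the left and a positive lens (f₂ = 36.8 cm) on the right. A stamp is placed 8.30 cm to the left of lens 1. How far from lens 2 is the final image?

Lens 1: 1/d_i1 = 1/f₁ − 1/d_o1 = 1/(19.0) − 1/(8.30) = -0.06785, so d_i1 = -14.74 cm.
The intermediate image is 14.74 cm to the left of lens 1 (virtual), which is 51.1 − (-14.74) = 65.84 cm to the left of lens 2, so d_o2 = +65.84 cm.
Lens 2: 1/d_i2 = 1/f₂ − 1/d_o2 = 1/(36.8) − 1/(65.84) = 0.01199, so d_i2 = 83.4 cm.
The final image is real, 83.4 cm to the right of lens 2 (overall magnification ≈ -2.3).

83.4 cm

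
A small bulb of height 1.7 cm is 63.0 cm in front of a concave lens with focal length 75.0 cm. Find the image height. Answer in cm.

0.924 cm

For a concave lens, f = -75.0 cm.
1/d_i = 1/f − 1/d_o = 1/(-75.00) − 1/(63.0) = -0.02921, so d_i = -34.24 cm.
m = −d_i/d_o = +0.5435.
|h_i| = |m|·h_o = 0.5435 × 1.7 = 0.924 cm. The image is virtual, upright and reduced, on the same side as the object.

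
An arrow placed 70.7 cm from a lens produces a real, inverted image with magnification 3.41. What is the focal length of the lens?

f = 54.7 cm (converging)

m = −d_i/d_o ⇒ d_i = −m·d_o = −(-3.41)·(70.7) = 241.1 cm.
1/f = 1/d_o + 1/d_i = 1/(70.7) + 1/(241.1) = 0.01829, so f = 54.7 cm.
Since f is positive, the lens is converging.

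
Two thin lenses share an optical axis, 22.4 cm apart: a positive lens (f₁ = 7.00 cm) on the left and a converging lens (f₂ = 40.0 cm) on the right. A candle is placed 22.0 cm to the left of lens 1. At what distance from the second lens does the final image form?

17.4 cm

Lens 1: 1/d_i1 = 1/f₁ − 1/d_o1 = 1/(7.00) − 1/(22.0) = 0.09740, so d_i1 = 10.27 cm.
The intermediate image is 10.27 cm to the right of lens 1, which is 22.4 − (10.27) = 12.13 cm to the left of lens 2, so d_o2 = +12.13 cm.
Lens 2: 1/d_i2 = 1/f₂ − 1/d_o2 = 1/(40.0) − 1/(12.13) = -0.05744, so d_i2 = -17.4 cm.
The final image is virtual, 17.4 cm to the left of lens 2 (overall magnification ≈ -0.67).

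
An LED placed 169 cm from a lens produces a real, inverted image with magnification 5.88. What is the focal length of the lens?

m = −d_i/d_o ⇒ d_i = −m·d_o = −(-5.88)·(169) = 993.7 cm.
1/f = 1/d_o + 1/d_i = 1/(169) + 1/(993.7) = 0.006923, so f = 144 cm.
Since f is positive, the lens is converging.

f = 144 cm (converging)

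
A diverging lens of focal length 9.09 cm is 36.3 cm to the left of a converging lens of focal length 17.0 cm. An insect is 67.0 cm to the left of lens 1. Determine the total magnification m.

m = -0.0744

f₁ = −9.09 cm (diverging).
Lens 1: 1/d_i1 = 1/(-9.09) − 1/(67.0) = -0.1249, so d_i1 = -8.004 cm; m₁ = −d_i1/d_o1 = +0.1195.
d_o2 = 36.3 − (-8.004) = 44.30 cm.
Lens 2: 1/d_i2 = 1/(17.0) − 1/(44.30) = 0.03625, so d_i2 = 27.59 cm; m₂ = −d_i2/d_o2 = -0.6227.
m = m₁·m₂ = (+0.1195)(-0.6227) = -0.0744.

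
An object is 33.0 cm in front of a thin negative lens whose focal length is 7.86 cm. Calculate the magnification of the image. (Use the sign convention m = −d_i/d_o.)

For a negative lens, f = -7.86 cm.
1/d_i = 1/f − 1/d_o = 1/(-7.860) − 1/(33.0) = -0.1575, so d_i = -6.348 cm.
m = −d_i/d_o = −(-6.348)/(33.0) = +0.192.
The image is virtual, upright and reduced, on the same side as the object.

m = +0.192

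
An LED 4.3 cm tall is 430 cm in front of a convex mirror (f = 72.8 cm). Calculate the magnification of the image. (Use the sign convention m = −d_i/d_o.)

For a convex mirror, f = -72.8 cm.
1/d_i = 1/f − 1/d_o = 1/(-72.80) − 1/(430) = -0.01606, so d_i = -62.26 cm.
m = −d_i/d_o = −(-62.26)/(430) = +0.145.
The image is virtual, upright and reduced, behind the mirror.

m = +0.145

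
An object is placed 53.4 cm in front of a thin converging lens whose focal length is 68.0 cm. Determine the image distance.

249 cm

Lens equation: 1/d_i = 1/f − 1/d_o = 1/(68.00) − 1/(53.4) = 0.01471 − 0.01873 = -0.004021, so d_i = -249 cm.
The image is virtual, upright and enlarged, on the same side as the object.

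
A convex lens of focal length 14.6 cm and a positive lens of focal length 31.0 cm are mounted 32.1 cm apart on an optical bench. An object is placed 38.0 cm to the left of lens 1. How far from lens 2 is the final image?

Lens 1: 1/d_i1 = 1/f₁ − 1/d_o1 = 1/(14.6) − 1/(38.0) = 0.04218, so d_i1 = 23.71 cm.
The intermediate image is 23.71 cm to the right of lens 1, which is 32.1 − (23.71) = 8.390 cm to the left of lens 2, so d_o2 = +8.390 cm.
Lens 2: 1/d_i2 = 1/f₂ − 1/d_o2 = 1/(31.0) − 1/(8.390) = -0.08693, so d_i2 = -11.5 cm.
The final image is virtual, 11.5 cm to the left of lens 2 (overall magnification ≈ -0.86).

11.5 cm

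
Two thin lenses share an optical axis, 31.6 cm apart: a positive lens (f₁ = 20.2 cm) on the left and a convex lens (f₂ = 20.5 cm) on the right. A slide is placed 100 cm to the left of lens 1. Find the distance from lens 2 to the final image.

9.07 cm

Lens 1: 1/d_i1 = 1/f₁ − 1/d_o1 = 1/(20.2) − 1/(100) = 0.03950, so d_i1 = 25.31 cm.
The intermediate image is 25.31 cm to the right of lens 1, which is 31.6 − (25.31) = 6.290 cm to the left of lens 2, so d_o2 = +6.290 cm.
Lens 2: 1/d_i2 = 1/f₂ − 1/d_o2 = 1/(20.5) − 1/(6.290) = -0.1102, so d_i2 = -9.07 cm.
The final image is virtual, 9.07 cm to the left of lens 2 (overall magnification ≈ -0.37).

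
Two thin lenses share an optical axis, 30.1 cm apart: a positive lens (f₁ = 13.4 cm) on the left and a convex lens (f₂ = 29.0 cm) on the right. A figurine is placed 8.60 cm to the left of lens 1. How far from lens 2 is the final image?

Lens 1: 1/d_i1 = 1/f₁ − 1/d_o1 = 1/(13.4) − 1/(8.60) = -0.04165, so d_i1 = -24.01 cm.
The intermediate image is 24.01 cm to the left of lens 1 (virtual), which is 30.1 − (-24.01) = 54.11 cm to the left of lens 2, so d_o2 = +54.11 cm.
Lens 2: 1/d_i2 = 1/f₂ − 1/d_o2 = 1/(29.0) − 1/(54.11) = 0.01600, so d_i2 = 62.5 cm.
The final image is real, 62.5 cm to the right of lens 2 (overall magnification ≈ -3.2).

62.5 cm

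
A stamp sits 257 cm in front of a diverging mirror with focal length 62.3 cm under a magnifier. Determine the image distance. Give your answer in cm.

For a diverging mirror, f = -62.3 cm.
Mirror equation: 1/q = 1/f − 1/p = 1/(-62.30) − 1/(257) = -0.01605 − 0.003891 = -0.01994, so q = -50.1 cm.
The image is virtual, upright and reduced, behind the mirror.

50.1 cm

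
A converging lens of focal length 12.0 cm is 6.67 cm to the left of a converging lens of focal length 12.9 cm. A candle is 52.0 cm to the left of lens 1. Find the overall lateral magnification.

m = -0.177

Lens 1: 1/d_i1 = 1/(12.0) − 1/(52.0) = 0.06410, so d_i1 = 15.60 cm; m₁ = −d_i1/d_o1 = -0.3000.
d_o2 = 6.67 − (15.60) = -8.930 cm (virtual object).
Lens 2: 1/d_i2 = 1/(12.9) − 1/(-8.930) = 0.1895, so d_i2 = 5.277 cm; m₂ = −d_i2/d_o2 = +0.5909.
m = m₁·m₂ = (-0.3000)(+0.5909) = -0.177.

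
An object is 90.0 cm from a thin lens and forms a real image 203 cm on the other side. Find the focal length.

f = 62.4 cm (converging)

Real image ⇒ d_i = +203 cm.
1/f = 1/d_o + 1/d_i = 1/(90.0) + 1/(203) = 0.01604, so f = 62.4 cm.
Since f is positive, the thin lens is converging.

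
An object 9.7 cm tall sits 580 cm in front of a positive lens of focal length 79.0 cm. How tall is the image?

1.53 cm

1/d_i = 1/f − 1/d_o = 1/(79.00) − 1/(580) = 0.01093, so d_i = 91.46 cm.
m = −d_i/d_o = -0.1577.
|h_i| = |m|·h_o = 0.1577 × 9.7 = 1.53 cm. The image is real, inverted and reduced, on the far side of the lens.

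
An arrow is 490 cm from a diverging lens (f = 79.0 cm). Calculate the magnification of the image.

For a diverging lens, f = -79.0 cm.
1/d_i = 1/f − 1/d_o = 1/(-79.00) − 1/(490) = -0.01470, so d_i = -68.03 cm.
m = −d_i/d_o = −(-68.03)/(490) = +0.139.
The image is virtual, upright and reduced, on the same side as the object.

m = +0.139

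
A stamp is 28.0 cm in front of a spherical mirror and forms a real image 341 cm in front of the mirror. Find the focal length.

Real image ⇒ d_i = +341 cm.
1/f = 1/d_o + 1/d_i = 1/(28.0) + 1/(341) = 0.03865, so f = 25.9 cm.
Since f is positive, the spherical mirror is concave.

f = 25.9 cm (concave)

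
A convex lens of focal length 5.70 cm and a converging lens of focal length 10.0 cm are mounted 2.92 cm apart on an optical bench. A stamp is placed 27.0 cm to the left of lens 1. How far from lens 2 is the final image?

Lens 1: 1/d_i1 = 1/f₁ − 1/d_o1 = 1/(5.70) − 1/(27.0) = 0.1384, so d_i1 = 7.225 cm.
The intermediate image is 7.225 cm to the right of lens 1, which lies 4.305 cm to the right of lens 2 — a virtual object — so d_o2 = −4.305 cm.
Lens 2: 1/d_i2 = 1/f₂ − 1/d_o2 = 1/(10.0) − 1/(-4.305) = 0.3323, so d_i2 = 3.01 cm.
The final image is real, 3.01 cm to the right of lens 2 (overall magnification ≈ -0.19).

3.01 cm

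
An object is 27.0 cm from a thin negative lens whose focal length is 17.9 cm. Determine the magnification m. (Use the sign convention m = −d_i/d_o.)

For a negative lens, f = -17.9 cm.
1/d_i = 1/f − 1/d_o = 1/(-17.90) − 1/(27.0) = -0.09290, so d_i = -10.76 cm.
m = −d_i/d_o = −(-10.76)/(27.0) = +0.399.
The image is virtual, upright and reduced, on the same side as the object.

m = +0.399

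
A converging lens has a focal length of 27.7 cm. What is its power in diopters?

f = 27.7 cm = 0.277 m.
P = 1/f = 1/(0.277 m) = +3.61 D.

P = +3.61 D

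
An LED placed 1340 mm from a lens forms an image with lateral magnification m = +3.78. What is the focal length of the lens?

m = −d_i/d_o ⇒ d_i = −m·d_o = −(+3.78)·(1340) = -5065 mm.
1/f = 1/d_o + 1/d_i = 1/(1340) + 1/(-5065) = 0.0005488, so f = 1820 mm.
Since f is positive, the lens is converging.

f = 1820 mm (converging)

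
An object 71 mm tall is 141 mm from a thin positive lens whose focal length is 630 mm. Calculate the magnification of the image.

m = +1.29

1/d_i = 1/f − 1/d_o = 1/(630.0) − 1/(141) = -0.005505, so d_i = -181.7 mm.
m = −d_i/d_o = −(-181.7)/(141) = +1.29.
The image is virtual, upright and enlarged, on the same side as the object.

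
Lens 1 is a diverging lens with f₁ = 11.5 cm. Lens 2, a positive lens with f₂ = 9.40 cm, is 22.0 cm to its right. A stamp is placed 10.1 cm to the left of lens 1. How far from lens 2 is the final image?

Lens 1 is diverging, so f₁ = −11.5 cm.
Lens 1: 1/d_i1 = 1/f₁ − 1/d_o1 = 1/(-11.5) − 1/(10.1) = -0.1860, so d_i1 = -5.377 cm.
The intermediate image is 5.377 cm to the left of lens 1 (virtual), which is 22.0 − (-5.377) = 27.38 cm to the left of lens 2, so d_o2 = +27.38 cm.
Lens 2: 1/d_i2 = 1/f₂ − 1/d_o2 = 1/(9.40) − 1/(27.38) = 0.06986, so d_i2 = 14.3 cm.
The final image is real, 14.3 cm to the right of lens 2 (overall magnification ≈ -0.28).

14.3 cm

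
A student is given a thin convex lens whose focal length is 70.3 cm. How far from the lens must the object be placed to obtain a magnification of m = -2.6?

97.3 cm

m = −d_i/d_o ⇒ d_i = −m·d_o.
1/f = 1/d_o + 1/d_i = 1/d_o − 1/(m·d_o) = (1 − 1/m)/d_o, so d_o = f(1 − 1/m) = (70.30)(1 − 1/(-2.6)) = 97.3 cm.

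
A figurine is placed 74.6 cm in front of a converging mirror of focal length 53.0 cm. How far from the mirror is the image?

183 cm

Mirror equation: 1/q = 1/f − 1/p = 1/(53.00) − 1/(74.6) = 0.01887 − 0.01340 = 0.005463, so q = 183 cm.
The image is real, inverted and enlarged, in front of the mirror.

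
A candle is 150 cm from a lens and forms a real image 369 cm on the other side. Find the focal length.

f = 107 cm (converging)

Real image ⇒ d_i = +369 cm.
1/f = 1/d_o + 1/d_i = 1/(150) + 1/(369) = 0.009377, so f = 107 cm.
Since f is positive, the lens is converging.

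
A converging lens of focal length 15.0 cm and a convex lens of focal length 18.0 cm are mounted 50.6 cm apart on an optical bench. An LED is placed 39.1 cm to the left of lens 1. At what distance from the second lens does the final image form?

Lens 1: 1/d_i1 = 1/f₁ − 1/d_o1 = 1/(15.0) − 1/(39.1) = 0.04109, so d_i1 = 24.34 cm.
The intermediate image is 24.34 cm to the right of lens 1, which is 50.6 − (24.34) = 26.26 cm to the left of lens 2, so d_o2 = +26.26 cm.
Lens 2: 1/d_i2 = 1/f₂ − 1/d_o2 = 1/(18.0) − 1/(26.26) = 0.01747, so d_i2 = 57.2 cm.
The final image is real, 57.2 cm to the right of lens 2 (overall magnification ≈ 1.4).

57.2 cm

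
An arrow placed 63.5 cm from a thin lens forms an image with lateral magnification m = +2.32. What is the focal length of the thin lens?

f = 112 cm (converging)

m = −d_i/d_o ⇒ d_i = −m·d_o = −(+2.32)·(63.5) = -147.3 cm.
1/f = 1/d_o + 1/d_i = 1/(63.5) + 1/(-147.3) = 0.008959, so f = 112 cm.
Since f is positive, the thin lens is converging.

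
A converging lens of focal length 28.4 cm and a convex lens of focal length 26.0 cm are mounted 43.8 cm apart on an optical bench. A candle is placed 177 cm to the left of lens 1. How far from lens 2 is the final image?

16.2 cm

Lens 1: 1/d_i1 = 1/f₁ − 1/d_o1 = 1/(28.4) − 1/(177) = 0.02956, so d_i1 = 33.83 cm.
The intermediate image is 33.83 cm to the right of lens 1, which is 43.8 − (33.83) = 9.970 cm to the left of lens 2, so d_o2 = +9.970 cm.
Lens 2: 1/d_i2 = 1/f₂ − 1/d_o2 = 1/(26.0) − 1/(9.970) = -0.06184, so d_i2 = -16.2 cm.
The final image is virtual, 16.2 cm to the left of lens 2 (overall magnification ≈ -0.31).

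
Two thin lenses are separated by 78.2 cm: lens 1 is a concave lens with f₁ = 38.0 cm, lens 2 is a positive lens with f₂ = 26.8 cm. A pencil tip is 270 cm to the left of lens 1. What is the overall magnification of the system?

m = -0.0390

f₁ = −38.0 cm (diverging).
Lens 1: 1/d_i1 = 1/(-38.0) − 1/(270) = -0.03002, so d_i1 = -33.31 cm; m₁ = −d_i1/d_o1 = +0.1234.
d_o2 = 78.2 − (-33.31) = 111.5 cm.
Lens 2: 1/d_i2 = 1/(26.8) − 1/(111.5) = 0.02834, so d_i2 = 35.28 cm; m₂ = −d_i2/d_o2 = -0.3164.
m = m₁·m₂ = (+0.1234)(-0.3164) = -0.0390.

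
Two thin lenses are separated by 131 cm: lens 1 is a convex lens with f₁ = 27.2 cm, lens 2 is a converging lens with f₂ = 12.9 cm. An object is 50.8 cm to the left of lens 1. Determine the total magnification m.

Lens 1: 1/d_i1 = 1/(27.2) − 1/(50.8) = 0.01708, so d_i1 = 58.55 cm; m₁ = −d_i1/d_o1 = -1.153.
d_o2 = 131 − (58.55) = 72.45 cm.
Lens 2: 1/d_i2 = 1/(12.9) − 1/(72.45) = 0.06372, so d_i2 = 15.69 cm; m₂ = −d_i2/d_o2 = -0.2166.
m = m₁·m₂ = (-1.153)(-0.2166) = +0.250.

m = +0.250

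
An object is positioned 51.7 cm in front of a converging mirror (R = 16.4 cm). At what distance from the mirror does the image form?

9.75 cm

f = R/2 = 16.4/2 = 8.200 cm.
Mirror equation: 1/s_i = 1/f − 1/s_o = 1/(8.200) − 1/(51.7) = 0.1220 − 0.01934 = 0.1026, so s_i = 9.75 cm.
The image is real, inverted and reduced, in front of the mirror.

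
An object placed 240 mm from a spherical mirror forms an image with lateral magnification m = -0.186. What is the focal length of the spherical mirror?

f = 37.6 mm (concave)

m = −d_i/d_o ⇒ d_i = −m·d_o = −(-0.186)·(240) = 44.64 mm.
1/f = 1/d_o + 1/d_i = 1/(240) + 1/(44.64) = 0.02657, so f = 37.6 mm.
Since f is positive, the spherical mirror is concave.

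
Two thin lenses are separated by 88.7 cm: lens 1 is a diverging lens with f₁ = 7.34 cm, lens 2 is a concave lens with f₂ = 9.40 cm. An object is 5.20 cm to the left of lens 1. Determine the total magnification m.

f₁ = −7.34 cm (diverging).
Lens 1: 1/d_i1 = 1/(-7.34) − 1/(5.20) = -0.3285, so d_i1 = -3.044 cm; m₁ = −d_i1/d_o1 = +0.5854.
d_o2 = 88.7 − (-3.044) = 91.74 cm.
f₂ = −9.40 cm (diverging).
Lens 2: 1/d_i2 = 1/(-9.40) − 1/(91.74) = -0.1173, so d_i2 = -8.526 cm; m₂ = −d_i2/d_o2 = +0.09294.
m = m₁·m₂ = (+0.5854)(+0.09294) = +0.0544.

m = +0.0544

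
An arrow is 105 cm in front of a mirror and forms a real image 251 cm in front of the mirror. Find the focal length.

Real image ⇒ d_i = +251 cm.
1/f = 1/d_o + 1/d_i = 1/(105) + 1/(251) = 0.01351, so f = 74.0 cm.
Since f is positive, the mirror is concave.

f = 74.0 cm (concave)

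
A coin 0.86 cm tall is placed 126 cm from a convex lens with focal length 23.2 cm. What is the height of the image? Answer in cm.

0.194 cm

1/d_i = 1/f − 1/d_o = 1/(23.20) − 1/(126) = 0.03517, so d_i = 28.44 cm.
m = −d_i/d_o = -0.2257.
|h_i| = |m|·h_o = 0.2257 × 0.86 = 0.194 cm. The image is real, inverted and reduced, on the far side of the lens.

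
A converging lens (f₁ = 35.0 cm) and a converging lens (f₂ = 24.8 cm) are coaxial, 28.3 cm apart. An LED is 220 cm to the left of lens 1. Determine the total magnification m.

m = -0.123

Lens 1: 1/d_i1 = 1/(35.0) − 1/(220) = 0.02403, so d_i1 = 41.62 cm; m₁ = −d_i1/d_o1 = -0.1892.
d_o2 = 28.3 − (41.62) = -13.32 cm (virtual object).
Lens 2: 1/d_i2 = 1/(24.8) − 1/(-13.32) = 0.1154, so d_i2 = 8.666 cm; m₂ = −d_i2/d_o2 = +0.6506.
m = m₁·m₂ = (-0.1892)(+0.6506) = -0.123.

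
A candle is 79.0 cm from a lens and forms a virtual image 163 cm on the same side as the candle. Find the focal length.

Virtual image ⇒ d_i = −163 cm.
1/f = 1/d_o + 1/d_i = 1/(79.0) + 1/(-163) = 0.006523, so f = 153 cm.
Since f is positive, the lens is converging.

f = 153 cm (converging)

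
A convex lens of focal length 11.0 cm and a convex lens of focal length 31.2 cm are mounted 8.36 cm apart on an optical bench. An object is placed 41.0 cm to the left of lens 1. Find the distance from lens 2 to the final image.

5.50 cm

Lens 1: 1/d_i1 = 1/f₁ − 1/d_o1 = 1/(11.0) − 1/(41.0) = 0.06652, so d_i1 = 15.03 cm.
The intermediate image is 15.03 cm to the right of lens 1, which lies 6.670 cm to the right of lens 2 — a virtual object — so d_o2 = −6.670 cm.
Lens 2: 1/d_i2 = 1/f₂ − 1/d_o2 = 1/(31.2) − 1/(-6.670) = 0.1820, so d_i2 = 5.50 cm.
The final image is real, 5.50 cm to the right of lens 2 (overall magnification ≈ -0.30).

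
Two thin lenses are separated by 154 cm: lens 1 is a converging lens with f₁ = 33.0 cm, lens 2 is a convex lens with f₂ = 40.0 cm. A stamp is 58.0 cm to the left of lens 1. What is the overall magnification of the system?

m = +1.41

Lens 1: 1/d_i1 = 1/(33.0) − 1/(58.0) = 0.01306, so d_i1 = 76.56 cm; m₁ = −d_i1/d_o1 = -1.320.
d_o2 = 154 − (76.56) = 77.44 cm.
Lens 2: 1/d_i2 = 1/(40.0) − 1/(77.44) = 0.01209, so d_i2 = 82.74 cm; m₂ = −d_i2/d_o2 = -1.068.
m = m₁·m₂ = (-1.320)(-1.068) = +1.41.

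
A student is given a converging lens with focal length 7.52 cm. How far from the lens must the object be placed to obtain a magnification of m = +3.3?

5.24 cm

m = −d_i/d_o ⇒ d_i = −m·d_o.
1/f = 1/d_o + 1/d_i = 1/d_o − 1/(m·d_o) = (1 − 1/m)/d_o, so d_o = f(1 − 1/m) = (7.520)(1 − 1/(+3.3)) = 5.24 cm.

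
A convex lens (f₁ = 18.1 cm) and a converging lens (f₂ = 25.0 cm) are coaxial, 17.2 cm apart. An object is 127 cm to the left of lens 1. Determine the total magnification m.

m = -0.144

Lens 1: 1/d_i1 = 1/(18.1) − 1/(127) = 0.04737, so d_i1 = 21.11 cm; m₁ = −d_i1/d_o1 = -0.1662.
d_o2 = 17.2 − (21.11) = -3.910 cm (virtual object).
Lens 2: 1/d_i2 = 1/(25.0) − 1/(-3.910) = 0.2958, so d_i2 = 3.381 cm; m₂ = −d_i2/d_o2 = +0.8648.
m = m₁·m₂ = (-0.1662)(+0.8648) = -0.144.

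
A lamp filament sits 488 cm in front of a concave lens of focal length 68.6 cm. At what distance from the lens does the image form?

For a concave lens, f = -68.6 cm.
Thin-lens equation: 1/v = 1/f − 1/u = 1/(-68.60) − 1/(488) = -0.01458 − 0.002049 = -0.01663, so v = -60.1 cm.
The image is virtual, upright and reduced, on the same side as the object.

60.1 cm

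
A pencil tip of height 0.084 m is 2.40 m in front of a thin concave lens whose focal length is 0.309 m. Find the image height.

For a concave lens, f = -0.309 m.
1/d_i = 1/f − 1/d_o = 1/(-0.3090) − 1/(2.40) = -3.653, so d_i = -0.2738 m.
m = −d_i/d_o = +0.1141.
|h_i| = |m|·h_o = 0.1141 × 0.084 = 0.00958 m. The image is virtual, upright and reduced, on the same side as the object.

0.00958 m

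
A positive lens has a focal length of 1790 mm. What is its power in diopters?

f = 179 cm = 1.79 m.
P = 1/f = 1/(1.79 m) = +0.559 D.

P = +0.559 D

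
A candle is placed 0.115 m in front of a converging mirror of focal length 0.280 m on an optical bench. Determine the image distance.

Mirror equation: 1/d_i = 1/f − 1/d_o = 1/(0.2800) − 1/(0.115) = 3.571 − 8.696 = -5.124, so d_i = -0.195 m.
The image is virtual, upright and enlarged, behind the mirror.

0.195 m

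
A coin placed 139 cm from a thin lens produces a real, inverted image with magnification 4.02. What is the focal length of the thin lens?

f = 111 cm (converging)

m = −d_i/d_o ⇒ d_i = −m·d_o = −(-4.02)·(139) = 558.8 cm.
1/f = 1/d_o + 1/d_i = 1/(139) + 1/(558.8) = 0.008984, so f = 111 cm.
Since f is positive, the thin lens is converging.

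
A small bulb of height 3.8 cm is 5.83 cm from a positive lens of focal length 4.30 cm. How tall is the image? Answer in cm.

10.7 cm

1/d_i = 1/f − 1/d_o = 1/(4.300) − 1/(5.83) = 0.06103, so d_i = 16.38 cm.
m = −d_i/d_o = -2.810.
|h_i| = |m|·h_o = 2.810 × 3.8 = 10.7 cm. The image is real, inverted and enlarged, on the far side of the lens.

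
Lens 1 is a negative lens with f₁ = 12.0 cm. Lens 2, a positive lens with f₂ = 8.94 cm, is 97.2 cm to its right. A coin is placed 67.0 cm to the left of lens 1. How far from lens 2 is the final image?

9.75 cm

Lens 1 is diverging, so f₁ = −12.0 cm.
Lens 1: 1/d_i1 = 1/f₁ − 1/d_o1 = 1/(-12.0) − 1/(67.0) = -0.09826, so d_i1 = -10.18 cm.
The intermediate image is 10.18 cm to the left of lens 1 (virtual), which is 97.2 − (-10.18) = 107.4 cm to the left of lens 2, so d_o2 = +107.4 cm.
Lens 2: 1/d_i2 = 1/f₂ − 1/d_o2 = 1/(8.94) − 1/(107.4) = 0.1025, so d_i2 = 9.75 cm.
The final image is real, 9.75 cm to the right of lens 2 (overall magnification ≈ -0.014).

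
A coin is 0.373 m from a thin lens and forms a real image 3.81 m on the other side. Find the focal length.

Real image ⇒ d_i = +3.81 m.
1/f = 1/d_o + 1/d_i = 1/(0.373) + 1/(3.81) = 2.943, so f = 0.340 m.
Since f is positive, the thin lens is converging.

f = 0.340 m (converging)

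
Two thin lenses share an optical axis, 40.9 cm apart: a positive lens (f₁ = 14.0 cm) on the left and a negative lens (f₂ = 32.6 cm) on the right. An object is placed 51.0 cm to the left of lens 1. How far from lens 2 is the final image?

13.0 cm

Lens 1: 1/d_i1 = 1/f₁ − 1/d_o1 = 1/(14.0) − 1/(51.0) = 0.05182, so d_i1 = 19.30 cm.
The intermediate image is 19.30 cm to the right of lens 1, which is 40.9 − (19.30) = 21.60 cm to the left of lens 2, so d_o2 = +21.60 cm.
Lens 2 is diverging, so f₂ = −32.6 cm.
Lens 2: 1/d_i2 = 1/f₂ − 1/d_o2 = 1/(-32.6) − 1/(21.60) = -0.07697, so d_i2 = -13.0 cm.
The final image is virtual, 13.0 cm to the left of lens 2 (overall magnification ≈ -0.23).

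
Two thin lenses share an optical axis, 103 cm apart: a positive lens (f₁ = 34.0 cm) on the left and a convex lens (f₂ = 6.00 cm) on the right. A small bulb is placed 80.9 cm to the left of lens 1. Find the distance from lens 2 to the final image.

6.94 cm

Lens 1: 1/d_i1 = 1/f₁ − 1/d_o1 = 1/(34.0) − 1/(80.9) = 0.01705, so d_i1 = 58.65 cm.
The intermediate image is 58.65 cm to the right of lens 1, which is 103 − (58.65) = 44.35 cm to the left of lens 2, so d_o2 = +44.35 cm.
Lens 2: 1/d_i2 = 1/f₂ − 1/d_o2 = 1/(6.00) − 1/(44.35) = 0.1441, so d_i2 = 6.94 cm.
The final image is real, 6.94 cm to the right of lens 2 (overall magnification ≈ 0.11).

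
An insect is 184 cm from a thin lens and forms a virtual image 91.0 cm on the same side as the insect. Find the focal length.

f = -180 cm (diverging)

Virtual image ⇒ d_i = −91.0 cm.
1/f = 1/d_o + 1/d_i = 1/(184) + 1/(-91.0) = -0.005554, so f = -180 cm.
Since f is negative, the thin lens is diverging.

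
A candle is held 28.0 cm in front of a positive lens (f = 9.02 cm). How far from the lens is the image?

Thin-lens equation: 1/q = 1/f − 1/p = 1/(9.020) − 1/(28.0) = 0.1109 − 0.03571 = 0.07515, so q = 13.3 cm.
The image is real, inverted and reduced, on the far side of the lens.

13.3 cm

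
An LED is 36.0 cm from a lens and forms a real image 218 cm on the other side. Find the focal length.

f = 30.9 cm (converging)

Real image ⇒ d_i = +218 cm.
1/f = 1/d_o + 1/d_i = 1/(36.0) + 1/(218) = 0.03236, so f = 30.9 cm.
Since f is positive, the lens is converging.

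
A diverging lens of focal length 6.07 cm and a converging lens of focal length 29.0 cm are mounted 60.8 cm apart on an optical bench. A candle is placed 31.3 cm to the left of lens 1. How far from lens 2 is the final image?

51.8 cm

Lens 1 is diverging, so f₁ = −6.07 cm.
Lens 1: 1/d_i1 = 1/f₁ − 1/d_o1 = 1/(-6.07) − 1/(31.3) = -0.1967, so d_i1 = -5.084 cm.
The intermediate image is 5.084 cm to the left of lens 1 (virtual), which is 60.8 − (-5.084) = 65.88 cm to the left of lens 2, so d_o2 = +65.88 cm.
Lens 2: 1/d_i2 = 1/f₂ − 1/d_o2 = 1/(29.0) − 1/(65.88) = 0.01930, so d_i2 = 51.8 cm.
The final image is real, 51.8 cm to the right of lens 2 (overall magnification ≈ -0.13).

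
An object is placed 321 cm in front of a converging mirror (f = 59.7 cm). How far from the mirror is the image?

73.3 cm

Mirror equation: 1/q = 1/f − 1/p = 1/(59.70) − 1/(321) = 0.01675 − 0.003115 = 0.01364, so q = 73.3 cm.
The image is real, inverted and reduced, in front of the mirror.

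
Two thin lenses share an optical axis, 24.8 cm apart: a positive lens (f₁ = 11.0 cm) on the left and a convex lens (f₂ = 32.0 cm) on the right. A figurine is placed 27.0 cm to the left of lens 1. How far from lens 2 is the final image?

Lens 1: 1/d_i1 = 1/f₁ − 1/d_o1 = 1/(11.0) − 1/(27.0) = 0.05387, so d_i1 = 18.56 cm.
The intermediate image is 18.56 cm to the right of lens 1, which is 24.8 − (18.56) = 6.240 cm to the left of lens 2, so d_o2 = +6.240 cm.
Lens 2: 1/d_i2 = 1/f₂ − 1/d_o2 = 1/(32.0) − 1/(6.240) = -0.1290, so d_i2 = -7.75 cm.
The final image is virtual, 7.75 cm to the left of lens 2 (overall magnification ≈ -0.85).

7.75 cm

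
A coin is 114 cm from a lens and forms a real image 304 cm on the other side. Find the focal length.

f = 82.9 cm (converging)

Real image ⇒ d_i = +304 cm.
1/f = 1/d_o + 1/d_i = 1/(114) + 1/(304) = 0.01206, so f = 82.9 cm.
Since f is positive, the lens is converging.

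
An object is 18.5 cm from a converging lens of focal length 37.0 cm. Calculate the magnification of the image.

1/d_i = 1/f − 1/d_o = 1/(37.00) − 1/(18.5) = -0.02703, so d_i = -37.00 cm.
m = −d_i/d_o = −(-37.00)/(18.5) = +2.00.
The image is virtual, upright and enlarged, on the same side as the object.

m = +2.00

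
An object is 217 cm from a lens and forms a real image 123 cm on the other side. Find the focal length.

Real image ⇒ d_i = +123 cm.
1/f = 1/d_o + 1/d_i = 1/(217) + 1/(123) = 0.01274, so f = 78.5 cm.
Since f is positive, the lens is converging.

f = 78.5 cm (converging)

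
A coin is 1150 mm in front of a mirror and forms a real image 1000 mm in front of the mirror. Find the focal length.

Real image ⇒ d_i = +1000 mm.
1/f = 1/d_o + 1/d_i = 1/(1150) + 1/(1000) = 0.001870, so f = 535 mm.
Since f is positive, the mirror is concave.

f = 535 mm (concave)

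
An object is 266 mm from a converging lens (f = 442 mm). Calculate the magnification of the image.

1/d_i = 1/f − 1/d_o = 1/(442.0) − 1/(266) = -0.001497, so d_i = -668.0 mm.
m = −d_i/d_o = −(-668.0)/(266) = +2.51.
The image is virtual, upright and enlarged, on the same side as the object.

m = +2.51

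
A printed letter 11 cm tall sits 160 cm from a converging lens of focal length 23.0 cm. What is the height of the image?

1/d_i = 1/f − 1/d_o = 1/(23.00) − 1/(160) = 0.03723, so d_i = 26.86 cm.
m = −d_i/d_o = -0.1679.
|h_i| = |m|·h_o = 0.1679 × 11 = 1.85 cm. The image is real, inverted and reduced, on the far side of the lens.

1.85 cm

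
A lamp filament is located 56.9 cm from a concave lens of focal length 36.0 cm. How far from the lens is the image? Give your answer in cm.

For a concave lens, f = -36.0 cm.
Thin-lens equation: 1/v = 1/f − 1/u = 1/(-36.00) − 1/(56.9) = -0.02778 − 0.01757 = -0.04535, so v = -22.0 cm.
The image is virtual, upright and reduced, on the same side as the object.

22.0 cm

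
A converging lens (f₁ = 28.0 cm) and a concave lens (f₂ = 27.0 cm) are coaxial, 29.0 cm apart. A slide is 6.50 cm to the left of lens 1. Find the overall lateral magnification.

Lens 1: 1/d_i1 = 1/(28.0) − 1/(6.50) = -0.1181, so d_i1 = -8.465 cm; m₁ = −d_i1/d_o1 = +1.302.
d_o2 = 29.0 − (-8.465) = 37.47 cm.
f₂ = −27.0 cm (diverging).
Lens 2: 1/d_i2 = 1/(-27.0) − 1/(37.47) = -0.06373, so d_i2 = -15.69 cm; m₂ = −d_i2/d_o2 = +0.4188.
m = m₁·m₂ = (+1.302)(+0.4188) = +0.545.

m = +0.545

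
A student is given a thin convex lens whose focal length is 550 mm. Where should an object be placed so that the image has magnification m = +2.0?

275 mm

m = −d_i/d_o ⇒ d_i = −m·d_o.
1/f = 1/d_o + 1/d_i = 1/d_o − 1/(m·d_o) = (1 − 1/m)/d_o, so d_o = f(1 − 1/m) = (550.0)(1 − 1/(+2.0)) = 275 mm.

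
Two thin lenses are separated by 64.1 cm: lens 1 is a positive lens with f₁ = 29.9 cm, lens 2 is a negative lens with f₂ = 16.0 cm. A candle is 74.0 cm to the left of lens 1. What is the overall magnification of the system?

Lens 1: 1/d_i1 = 1/(29.9) − 1/(74.0) = 0.01993, so d_i1 = 50.17 cm; m₁ = −d_i1/d_o1 = -0.6780.
d_o2 = 64.1 − (50.17) = 13.93 cm.
f₂ = −16.0 cm (diverging).
Lens 2: 1/d_i2 = 1/(-16.0) − 1/(13.93) = -0.1343, so d_i2 = -7.447 cm; m₂ = −d_i2/d_o2 = +0.5346.
m = m₁·m₂ = (-0.6780)(+0.5346) = -0.362.

m = -0.362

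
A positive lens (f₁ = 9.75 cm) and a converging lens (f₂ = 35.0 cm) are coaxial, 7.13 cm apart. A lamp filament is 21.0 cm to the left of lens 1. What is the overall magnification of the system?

Lens 1: 1/d_i1 = 1/(9.75) − 1/(21.0) = 0.05495, so d_i1 = 18.20 cm; m₁ = −d_i1/d_o1 = -0.8667.
d_o2 = 7.13 − (18.20) = -11.07 cm (virtual object).
Lens 2: 1/d_i2 = 1/(35.0) − 1/(-11.07) = 0.1189, so d_i2 = 8.410 cm; m₂ = −d_i2/d_o2 = +0.7597.
m = m₁·m₂ = (-0.8667)(+0.7597) = -0.658.

m = -0.658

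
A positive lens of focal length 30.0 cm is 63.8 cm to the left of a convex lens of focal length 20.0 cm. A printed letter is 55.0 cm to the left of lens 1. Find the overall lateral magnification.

m = -1.08

Lens 1: 1/d_i1 = 1/(30.0) − 1/(55.0) = 0.01515, so d_i1 = 66.00 cm; m₁ = −d_i1/d_o1 = -1.200.
d_o2 = 63.8 − (66.00) = -2.200 cm (virtual object).
Lens 2: 1/d_i2 = 1/(20.0) − 1/(-2.200) = 0.5045, so d_i2 = 1.982 cm; m₂ = −d_i2/d_o2 = +0.9009.
m = m₁·m₂ = (-1.200)(+0.9009) = -1.08.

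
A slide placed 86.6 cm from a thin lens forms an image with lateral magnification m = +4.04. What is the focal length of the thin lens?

f = 115 cm (converging)

m = −d_i/d_o ⇒ d_i = −m·d_o = −(+4.04)·(86.6) = -349.9 cm.
1/f = 1/d_o + 1/d_i = 1/(86.6) + 1/(-349.9) = 0.008689, so f = 115 cm.
Since f is positive, the thin lens is converging.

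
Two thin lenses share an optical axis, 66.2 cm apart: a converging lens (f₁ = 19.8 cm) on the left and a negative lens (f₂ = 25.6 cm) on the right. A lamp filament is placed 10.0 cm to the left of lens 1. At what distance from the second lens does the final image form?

19.7 cm

Lens 1: 1/d_i1 = 1/f₁ − 1/d_o1 = 1/(19.8) − 1/(10.0) = -0.04949, so d_i1 = -20.20 cm.
The intermediate image is 20.20 cm to the left of lens 1 (virtual), which is 66.2 − (-20.20) = 86.40 cm to the left of lens 2, so d_o2 = +86.40 cm.
Lens 2 is diverging, so f₂ = −25.6 cm.
Lens 2: 1/d_i2 = 1/f₂ − 1/d_o2 = 1/(-25.6) − 1/(86.40) = -0.05064, so d_i2 = -19.7 cm.
The final image is virtual, 19.7 cm to the left of lens 2 (overall magnification ≈ 0.46).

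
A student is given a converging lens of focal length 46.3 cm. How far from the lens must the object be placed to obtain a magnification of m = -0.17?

m = −d_i/d_o ⇒ d_i = −m·d_o.
1/f = 1/d_o + 1/d_i = 1/d_o − 1/(m·d_o) = (1 − 1/m)/d_o, so d_o = f(1 − 1/m) = (46.30)(1 − 1/(-0.17)) = 319 cm.

319 cm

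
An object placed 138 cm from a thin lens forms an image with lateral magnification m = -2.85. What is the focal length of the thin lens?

m = −d_i/d_o ⇒ d_i = −m·d_o = −(-2.85)·(138) = 393.3 cm.
1/f = 1/d_o + 1/d_i = 1/(138) + 1/(393.3) = 0.009789, so f = 102 cm.
Since f is positive, the thin lens is converging.

f = 102 cm (converging)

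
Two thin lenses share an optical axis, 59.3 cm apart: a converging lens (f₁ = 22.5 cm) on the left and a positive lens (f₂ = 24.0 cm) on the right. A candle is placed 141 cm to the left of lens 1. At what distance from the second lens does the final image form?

91.5 cm

Lens 1: 1/d_i1 = 1/f₁ − 1/d_o1 = 1/(22.5) − 1/(141) = 0.03735, so d_i1 = 26.77 cm.
The intermediate image is 26.77 cm to the right of lens 1, which is 59.3 − (26.77) = 32.53 cm to the left of lens 2, so d_o2 = +32.53 cm.
Lens 2: 1/d_i2 = 1/f₂ − 1/d_o2 = 1/(24.0) − 1/(32.53) = 0.01093, so d_i2 = 91.5 cm.
The final image is real, 91.5 cm to the right of lens 2 (overall magnification ≈ 0.53).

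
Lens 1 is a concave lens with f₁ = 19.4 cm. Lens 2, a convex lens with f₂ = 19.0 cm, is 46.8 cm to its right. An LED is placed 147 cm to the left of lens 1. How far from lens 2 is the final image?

27.0 cm

Lens 1 is diverging, so f₁ = −19.4 cm.
Lens 1: 1/d_i1 = 1/f₁ − 1/d_o1 = 1/(-19.4) − 1/(147) = -0.05835, so d_i1 = -17.14 cm.
The intermediate image is 17.14 cm to the left of lens 1 (virtual), which is 46.8 − (-17.14) = 63.94 cm to the left of lens 2, so d_o2 = +63.94 cm.
Lens 2: 1/d_i2 = 1/f₂ − 1/d_o2 = 1/(19.0) − 1/(63.94) = 0.03699, so d_i2 = 27.0 cm.
The final image is real, 27.0 cm to the right of lens 2 (overall magnification ≈ -0.049).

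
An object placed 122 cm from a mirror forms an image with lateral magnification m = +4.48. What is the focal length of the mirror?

f = 157 cm (concave)

m = −d_i/d_o ⇒ d_i = −m·d_o = −(+4.48)·(122) = -546.6 cm.
1/f = 1/d_o + 1/d_i = 1/(122) + 1/(-546.6) = 0.006367, so f = 157 cm.
Since f is positive, the mirror is concave.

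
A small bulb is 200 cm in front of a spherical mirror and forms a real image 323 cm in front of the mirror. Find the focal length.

f = 124 cm (concave)

Real image ⇒ d_i = +323 cm.
1/f = 1/d_o + 1/d_i = 1/(200) + 1/(323) = 0.008096, so f = 124 cm.
Since f is positive, the spherical mirror is concave.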